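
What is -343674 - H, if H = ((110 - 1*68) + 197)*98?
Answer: -367096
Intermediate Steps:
H = 23422 (H = ((110 - 68) + 197)*98 = (42 + 197)*98 = 239*98 = 23422)
-343674 - H = -343674 - 1*23422 = -343674 - 23422 = -367096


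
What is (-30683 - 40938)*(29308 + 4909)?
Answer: -2450655757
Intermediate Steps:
(-30683 - 40938)*(29308 + 4909) = -71621*34217 = -2450655757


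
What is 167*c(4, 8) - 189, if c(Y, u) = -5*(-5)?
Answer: 3986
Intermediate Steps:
c(Y, u) = 25
167*c(4, 8) - 189 = 167*25 - 189 = 4175 - 189 = 3986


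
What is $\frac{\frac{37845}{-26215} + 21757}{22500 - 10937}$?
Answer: $\frac{114064382}{60624809} \approx 1.8815$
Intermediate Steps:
$\frac{\frac{37845}{-26215} + 21757}{22500 - 10937} = \frac{37845 \left(- \frac{1}{26215}\right) + 21757}{11563} = \left(- \frac{7569}{5243} + 21757\right) \frac{1}{11563} = \frac{114064382}{5243} \cdot \frac{1}{11563} = \frac{114064382}{60624809}$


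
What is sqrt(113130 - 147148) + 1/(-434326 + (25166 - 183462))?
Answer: -1/592622 + I*sqrt(34018) ≈ -1.6874e-6 + 184.44*I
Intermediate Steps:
sqrt(113130 - 147148) + 1/(-434326 + (25166 - 183462)) = sqrt(-34018) + 1/(-434326 - 158296) = I*sqrt(34018) + 1/(-592622) = I*sqrt(34018) - 1/592622 = -1/592622 + I*sqrt(34018)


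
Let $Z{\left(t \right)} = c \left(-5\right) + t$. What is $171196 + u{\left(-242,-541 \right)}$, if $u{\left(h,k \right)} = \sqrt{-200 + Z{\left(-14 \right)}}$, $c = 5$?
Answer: $171196 + i \sqrt{239} \approx 1.712 \cdot 10^{5} + 15.46 i$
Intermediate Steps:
$Z{\left(t \right)} = -25 + t$ ($Z{\left(t \right)} = 5 \left(-5\right) + t = -25 + t$)
$u{\left(h,k \right)} = i \sqrt{239}$ ($u{\left(h,k \right)} = \sqrt{-200 - 39} = \sqrt{-239} = i \sqrt{239}$)
$171196 + u{\left(-242,-541 \right)} = 171196 + i \sqrt{239}$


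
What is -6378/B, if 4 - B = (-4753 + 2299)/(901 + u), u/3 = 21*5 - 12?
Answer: -3763020/3587 ≈ -1049.1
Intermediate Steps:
u = 279 (u = 3*(21*5 - 12) = 3*(105 - 12) = 3*93 = 279)
B = 3587/590 (B = 4 - (-4753 + 2299)/(901 + 279) = 4 - (-2454)/1180 = 4 - 1*(-1227/590) = 4 + 1227/590 = 3587/590 ≈ 6.0797)
-6378/B = -6378/3587/590 = -6378*590/3587 = -3763020/3587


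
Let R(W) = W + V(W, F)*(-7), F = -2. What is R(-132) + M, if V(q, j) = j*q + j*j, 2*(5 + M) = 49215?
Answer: 45189/2 ≈ 22595.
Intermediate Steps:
M = 49205/2 (M = -5 + (1/2)*49215 = -5 + 49215/2 = 49205/2 ≈ 24603.)
V(q, j) = j**2 + j*q (V(q, j) = j*q + j**2 = j**2 + j*q)
R(W) = -28 + 15*W (R(W) = W - 2*(-2 + W)*(-7) = W + (4 - 2*W)*(-7) = W + (-28 + 14*W) = -28 + 15*W)
R(-132) + M = (-28 + 15*(-132)) + 49205/2 = (-28 - 1980) + 49205/2 = -2008 + 49205/2 = 45189/2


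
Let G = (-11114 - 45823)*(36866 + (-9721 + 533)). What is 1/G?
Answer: -1/1575902286 ≈ -6.3456e-10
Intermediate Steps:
G = -1575902286 (G = -56937*(36866 - 9188) = -56937*27678 = -1575902286)
1/G = 1/(-1575902286) = -1/1575902286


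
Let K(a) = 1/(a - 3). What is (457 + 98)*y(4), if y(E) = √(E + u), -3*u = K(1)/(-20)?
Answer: 37*√14370/4 ≈ 1108.8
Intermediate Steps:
K(a) = 1/(-3 + a)
u = -1/120 (u = -1/(3*(-3 + 1)*(-20)) = -(-1)/(3*(-2)*20) = -(-1)*(-1)/(6*20) = -⅓*1/40 = -1/120 ≈ -0.0083333)
y(E) = √(-1/120 + E) (y(E) = √(E - 1/120) = √(-1/120 + E))
(457 + 98)*y(4) = (457 + 98)*(√(-30 + 3600*4)/60) = 555*(√(-30 + 14400)/60) = 555*(√14370/60) = 37*√14370/4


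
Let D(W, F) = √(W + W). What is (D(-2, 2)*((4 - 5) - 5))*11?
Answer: -132*I ≈ -132.0*I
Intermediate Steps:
D(W, F) = √2*√W (D(W, F) = √(2*W) = √2*√W)
(D(-2, 2)*((4 - 5) - 5))*11 = ((√2*√(-2))*((4 - 5) - 5))*11 = ((√2*(I*√2))*(-1 - 5))*11 = ((2*I)*(-6))*11 = -12*I*11 = -132*I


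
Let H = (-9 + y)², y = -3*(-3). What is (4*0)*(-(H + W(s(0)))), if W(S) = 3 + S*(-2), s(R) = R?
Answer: 0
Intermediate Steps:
y = 9
W(S) = 3 - 2*S
H = 0 (H = (-9 + 9)² = 0² = 0)
(4*0)*(-(H + W(s(0)))) = (4*0)*(-(0 + (3 - 2*0))) = 0*(-(0 + (3 + 0))) = 0*(-(0 + 3)) = 0*(-1*3) = 0*(-3) = 0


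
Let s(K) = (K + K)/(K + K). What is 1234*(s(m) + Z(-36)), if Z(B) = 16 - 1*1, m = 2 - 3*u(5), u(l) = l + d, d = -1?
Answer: 19744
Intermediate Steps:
u(l) = -1 + l (u(l) = l - 1 = -1 + l)
m = -10 (m = 2 - 3*(-1 + 5) = 2 - 3*4 = 2 - 12 = -10)
Z(B) = 15 (Z(B) = 16 - 1 = 15)
s(K) = 1 (s(K) = (2*K)/((2*K)) = (2*K)*(1/(2*K)) = 1)
1234*(s(m) + Z(-36)) = 1234*(1 + 15) = 1234*16 = 19744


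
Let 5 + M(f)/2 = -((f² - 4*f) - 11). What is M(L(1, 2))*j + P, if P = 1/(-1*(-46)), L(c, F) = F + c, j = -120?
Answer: -99359/46 ≈ -2160.0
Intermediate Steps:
P = 1/46 ≈ 0.021739
M(f) = 12 - 2*f² + 8*f (M(f) = -10 + 2*(-((f² - 4*f) - 11)) = -10 + 2*(-(-11 + f² - 4*f)) = -10 + 2*(11 - f² + 4*f) = -10 + (22 - 2*f² + 8*f) = 12 - 2*f² + 8*f)
M(L(1, 2))*j + P = (12 - 2*(2 + 1)² + 8*(2 + 1))*(-120) + 1/46 = (12 - 2*3² + 8*3)*(-120) + 1/46 = (12 - 2*9 + 24)*(-120) + 1/46 = (12 - 18 + 24)*(-120) + 1/46 = 18*(-120) + 1/46 = -2160 + 1/46 = -99359/46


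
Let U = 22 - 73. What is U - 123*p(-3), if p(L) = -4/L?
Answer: -215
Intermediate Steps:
U = -51
U - 123*p(-3) = -51 - (-492)/(-3) = -51 - (-492)*(-1)/3 = -51 - 123*4/3 = -51 - 164 = -215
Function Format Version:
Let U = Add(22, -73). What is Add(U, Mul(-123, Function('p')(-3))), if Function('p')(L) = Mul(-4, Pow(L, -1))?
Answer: -215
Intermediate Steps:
U = -51
Add(U, Mul(-123, Function('p')(-3))) = Add(-51, Mul(-123, Mul(-4, Pow(-3, -1)))) = Add(-51, Mul(-123, Mul(-4, Rational(-1, 3)))) = Add(-51, Mul(-123, Rational(4, 3))) = Add(-51, -164) = -215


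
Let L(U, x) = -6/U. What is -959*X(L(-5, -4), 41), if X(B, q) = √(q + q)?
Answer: -959*√82 ≈ -8684.1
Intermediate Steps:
X(B, q) = √2*√q (X(B, q) = √(2*q) = √2*√q)
-959*X(L(-5, -4), 41) = -959*√2*√41 = -959*√82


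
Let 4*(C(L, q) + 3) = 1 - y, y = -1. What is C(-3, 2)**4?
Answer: 625/16 ≈ 39.063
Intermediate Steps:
C(L, q) = -5/2 (C(L, q) = -3 + (1 - 1*(-1))/4 = -3 + (1 + 1)/4 = -3 + (1/4)*2 = -3 + 1/2 = -5/2)
C(-3, 2)**4 = (-5/2)**4 = 625/16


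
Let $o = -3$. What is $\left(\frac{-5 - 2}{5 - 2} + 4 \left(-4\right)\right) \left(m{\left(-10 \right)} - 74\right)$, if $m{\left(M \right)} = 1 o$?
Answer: $\frac{4235}{3} \approx 1411.7$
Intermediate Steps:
$m{\left(M \right)} = -3$ ($m{\left(M \right)} = 1 \left(-3\right) = -3$)
$\left(\frac{-5 - 2}{5 - 2} + 4 \left(-4\right)\right) \left(m{\left(-10 \right)} - 74\right) = \left(\frac{-5 - 2}{5 - 2} + 4 \left(-4\right)\right) \left(-3 - 74\right) = \left(- \frac{7}{3} - 16\right) \left(-77\right) = \left(- \frac{55}{3}\right) \left(-77\right) = \frac{4235}{3}$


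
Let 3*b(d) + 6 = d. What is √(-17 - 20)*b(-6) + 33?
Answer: 33 - 4*I*√37 ≈ 33.0 - 24.331*I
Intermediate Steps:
b(d) = -2 + d/3
√(-17 - 20)*b(-6) + 33 = √(-17 - 20)*(-2 + (⅓)*(-6)) + 33 = √(-37)*(-2 - 2) + 33 = (I*√37)*(-4) + 33 = -4*I*√37 + 33 = 33 - 4*I*√37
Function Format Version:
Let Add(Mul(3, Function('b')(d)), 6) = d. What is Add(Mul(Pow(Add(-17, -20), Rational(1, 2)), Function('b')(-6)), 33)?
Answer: Add(33, Mul(-4, I, Pow(37, Rational(1, 2)))) ≈ Add(33.000, Mul(-24.331, I))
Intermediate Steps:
Function('b')(d) = Add(-2, Mul(Rational(1, 3), d))
Add(Mul(Pow(Add(-17, -20), Rational(1, 2)), Function('b')(-6)), 33) = Add(Mul(Pow(Add(-17, -20), Rational(1, 2)), Add(-2, Mul(Rational(1, 3), -6))), 33) = Add(Mul(Pow(-37, Rational(1, 2)), Add(-2, -2)), 33) = Add(Mul(Mul(I, Pow(37, Rational(1, 2))), -4), 33) = Add(Mul(-4, I, Pow(37, Rational(1, 2))), 33) = Add(33, Mul(-4, I, Pow(37, Rational(1, 2))))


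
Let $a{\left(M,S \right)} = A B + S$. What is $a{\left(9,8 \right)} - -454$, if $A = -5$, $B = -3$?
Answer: $477$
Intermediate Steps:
$a{\left(M,S \right)} = 15 + S$ ($a{\left(M,S \right)} = \left(-5\right) \left(-3\right) + S = 15 + S$)
$a{\left(9,8 \right)} - -454 = \left(15 + 8\right) - -454 = 23 + 454 = 477$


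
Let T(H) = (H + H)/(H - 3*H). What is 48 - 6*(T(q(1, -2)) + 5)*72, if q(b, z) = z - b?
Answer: -1680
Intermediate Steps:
T(H) = -1 (T(H) = (2*H)/((-2*H)) = (2*H)*(-1/(2*H)) = -1)
48 - 6*(T(q(1, -2)) + 5)*72 = 48 - 6*(-1 + 5)*72 = 48 - 6*4*72 = 48 - 24*72 = 48 - 1728 = -1680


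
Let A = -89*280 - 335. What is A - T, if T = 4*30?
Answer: -25375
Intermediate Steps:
T = 120
A = -25255 (A = -24920 - 335 = -25255)
A - T = -25255 - 1*120 = -25255 - 120 = -25375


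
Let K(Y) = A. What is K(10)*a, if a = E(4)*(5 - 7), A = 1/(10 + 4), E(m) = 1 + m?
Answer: -5/7 ≈ -0.71429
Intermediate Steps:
A = 1/14 ≈ 0.071429
K(Y) = 1/14
a = -10 (a = (1 + 4)*(5 - 7) = 5*(-2) = -10)
K(10)*a = (1/14)*(-10) = -5/7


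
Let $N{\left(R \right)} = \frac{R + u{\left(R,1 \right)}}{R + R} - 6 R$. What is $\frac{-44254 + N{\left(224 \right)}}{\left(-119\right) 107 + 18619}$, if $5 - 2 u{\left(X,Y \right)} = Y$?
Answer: $- \frac{1134871}{146496} \approx -7.7468$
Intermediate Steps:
$u{\left(X,Y \right)} = \frac{5}{2} - \frac{Y}{2}$
$N{\left(R \right)} = - 6 R + \frac{2 + R}{2 R}$ ($N{\left(R \right)} = \frac{R + \left(\frac{5}{2} - \frac{1}{2}\right)}{R + R} - 6 R = \frac{R + \left(\frac{5}{2} - \frac{1}{2}\right)}{2 R} - 6 R = \left(R + 2\right) \frac{1}{2 R} - 6 R = \left(2 + R\right) \frac{1}{2 R} - 6 R = \frac{2 + R}{2 R} - 6 R = - 6 R + \frac{2 + R}{2 R}$)
$\frac{-44254 + N{\left(224 \right)}}{\left(-119\right) 107 + 18619} = \frac{-44254 + \left(\frac{1}{2} + \frac{1}{224} - 1344\right)}{\left(-119\right) 107 + 18619} = \frac{-44254 + \left(\frac{1}{2} + \frac{1}{224} - 1344\right)}{-12733 + 18619} = \frac{-44254 - \frac{300943}{224}}{5886} = \left(- \frac{10213839}{224}\right) \frac{1}{5886} = - \frac{1134871}{146496}$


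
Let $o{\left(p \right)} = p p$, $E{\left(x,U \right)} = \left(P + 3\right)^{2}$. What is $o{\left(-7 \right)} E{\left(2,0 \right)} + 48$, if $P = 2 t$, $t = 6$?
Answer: $11073$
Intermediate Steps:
$P = 12$ ($P = 2 \cdot 6 = 12$)
$E{\left(x,U \right)} = 225$ ($E{\left(x,U \right)} = \left(12 + 3\right)^{2} = 15^{2} = 225$)
$o{\left(p \right)} = p^{2}$
$o{\left(-7 \right)} E{\left(2,0 \right)} + 48 = \left(-7\right)^{2} \cdot 225 + 48 = 49 \cdot 225 + 48 = 11025 + 48 = 11073$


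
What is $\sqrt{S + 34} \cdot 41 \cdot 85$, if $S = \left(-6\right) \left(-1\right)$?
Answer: $6970 \sqrt{10} \approx 22041.0$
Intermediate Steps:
$S = 6$
$\sqrt{S + 34} \cdot 41 \cdot 85 = \sqrt{6 + 34} \cdot 41 \cdot 85 = \sqrt{40} \cdot 41 \cdot 85 = 2 \sqrt{10} \cdot 41 \cdot 85 = 82 \sqrt{10} \cdot 85 = 6970 \sqrt{10}$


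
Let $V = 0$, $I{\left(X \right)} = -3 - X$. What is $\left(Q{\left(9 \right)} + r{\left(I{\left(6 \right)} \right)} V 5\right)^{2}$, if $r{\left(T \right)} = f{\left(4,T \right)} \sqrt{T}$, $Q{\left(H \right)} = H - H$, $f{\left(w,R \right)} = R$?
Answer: $0$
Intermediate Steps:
$Q{\left(H \right)} = 0$
$r{\left(T \right)} = T^{\frac{3}{2}}$ ($r{\left(T \right)} = T \sqrt{T} = T^{\frac{3}{2}}$)
$\left(Q{\left(9 \right)} + r{\left(I{\left(6 \right)} \right)} V 5\right)^{2} = \left(0 + \left(-3 - 6\right)^{\frac{3}{2}} \cdot 0 \cdot 5\right)^{2} = \left(0 + \left(-9\right)^{\frac{3}{2}} \cdot 0 \cdot 5\right)^{2} = \left(0 + - 27 i 0 \cdot 5\right)^{2} = \left(0 + 0 \cdot 5\right)^{2} = \left(0 + 0\right)^{2} = 0^{2} = 0$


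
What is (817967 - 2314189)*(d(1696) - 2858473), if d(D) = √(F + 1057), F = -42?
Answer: 4276910189006 - 1496222*√1015 ≈ 4.2769e+12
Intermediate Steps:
d(D) = √1015 (d(D) = √(-42 + 1057) = √1015)
(817967 - 2314189)*(d(1696) - 2858473) = (817967 - 2314189)*(√1015 - 2858473) = -1496222*(-2858473 + √1015) = 4276910189006 - 1496222*√1015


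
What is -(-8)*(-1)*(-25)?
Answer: 200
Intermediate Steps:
-(-8)*(-1)*(-25) = -2*4*(-25) = -8*(-25) = 200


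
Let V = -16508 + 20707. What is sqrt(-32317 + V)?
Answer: I*sqrt(28118) ≈ 167.68*I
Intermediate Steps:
V = 4199
sqrt(-32317 + V) = sqrt(-32317 + 4199) = sqrt(-28118) = I*sqrt(28118)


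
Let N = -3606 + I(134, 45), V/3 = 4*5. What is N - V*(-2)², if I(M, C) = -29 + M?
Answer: -3741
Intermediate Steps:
V = 60 (V = 3*(4*5) = 3*20 = 60)
N = -3501 (N = -3606 + (-29 + 134) = -3606 + 105 = -3501)
N - V*(-2)² = -3501 - 60*(-2)² = -3501 - 60*4 = -3501 - 1*240 = -3501 - 240 = -3741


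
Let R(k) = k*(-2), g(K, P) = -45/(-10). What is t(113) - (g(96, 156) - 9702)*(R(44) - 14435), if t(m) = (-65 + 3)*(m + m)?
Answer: -281701609/2 ≈ -1.4085e+8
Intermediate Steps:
g(K, P) = 9/2 (g(K, P) = -45*(-⅒) = 9/2)
R(k) = -2*k
t(m) = -124*m
t(113) - (g(96, 156) - 9702)*(R(44) - 14435) = -124*113 - (9/2 - 9702)*(-2*44 - 14435) = -14012 - (-19395)*(-88 - 14435)/2 = -14012 - (-19395)*(-14523)/2 = -14012 - 1*281673585/2 = -14012 - 281673585/2 = -281701609/2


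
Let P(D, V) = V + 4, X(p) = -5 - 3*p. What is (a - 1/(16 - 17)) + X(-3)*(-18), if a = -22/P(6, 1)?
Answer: -377/5 ≈ -75.400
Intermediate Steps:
P(D, V) = 4 + V
a = -22/5 (a = -22/(4 + 1) = -22/5 ≈ -4.4000)
(a - 1/(16 - 17)) + X(-3)*(-18) = (-22/5 - 1/(16 - 17)) + (-5 - 3*(-3))*(-18) = (-22/5 - 1/(-1)) + (-5 + 9)*(-18) = (-22/5 - 1*(-1)) + 4*(-18) = (-22/5 + 1) - 72 = -17/5 - 72 = -377/5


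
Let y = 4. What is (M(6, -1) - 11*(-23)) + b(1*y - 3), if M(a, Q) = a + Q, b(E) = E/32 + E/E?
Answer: 8289/32 ≈ 259.03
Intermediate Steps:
b(E) = 1 + E/32 (b(E) = E*(1/32) + 1 = E/32 + 1 = 1 + E/32)
M(a, Q) = Q + a
(M(6, -1) - 11*(-23)) + b(1*y - 3) = ((-1 + 6) - 11*(-23)) + (1 + (1*4 - 3)/32) = (5 + 253) + (1 + (4 - 3)/32) = 258 + (1 + (1/32)*1) = 258 + (1 + 1/32) = 258 + 33/32 = 8289/32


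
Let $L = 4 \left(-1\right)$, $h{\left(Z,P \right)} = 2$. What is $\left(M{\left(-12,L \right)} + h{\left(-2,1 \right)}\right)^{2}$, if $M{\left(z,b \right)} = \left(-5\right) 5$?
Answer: $529$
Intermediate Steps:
$L = -4$
$M{\left(z,b \right)} = -25$
$\left(M{\left(-12,L \right)} + h{\left(-2,1 \right)}\right)^{2} = \left(-25 + 2\right)^{2} = \left(-23\right)^{2} = 529$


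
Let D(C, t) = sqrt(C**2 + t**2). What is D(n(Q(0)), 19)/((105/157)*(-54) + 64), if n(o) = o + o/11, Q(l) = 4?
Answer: 157*sqrt(45985)/48158 ≈ 0.69910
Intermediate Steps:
n(o) = 12*o/11 (n(o) = o + o*(1/11) = o + o/11 = 12*o/11)
D(n(Q(0)), 19)/((105/157)*(-54) + 64) = sqrt(((12/11)*4)**2 + 19**2)/((105/157)*(-54) + 64) = sqrt((48/11)**2 + 361)/((105*(1/157))*(-54) + 64) = sqrt(2304/121 + 361)/((105/157)*(-54) + 64) = sqrt(45985/121)/(-5670/157 + 64) = (sqrt(45985)/11)/(4378/157) = (sqrt(45985)/11)*(157/4378) = 157*sqrt(45985)/48158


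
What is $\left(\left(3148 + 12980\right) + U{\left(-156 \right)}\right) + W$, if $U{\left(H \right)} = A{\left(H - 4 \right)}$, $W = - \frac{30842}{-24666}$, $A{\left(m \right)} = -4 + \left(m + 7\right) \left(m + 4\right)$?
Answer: $\frac{493236757}{12333} \approx 39993.0$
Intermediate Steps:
$A{\left(m \right)} = -4 + \left(4 + m\right) \left(7 + m\right)$ ($A{\left(m \right)} = -4 + \left(7 + m\right) \left(4 + m\right) = -4 + \left(4 + m\right) \left(7 + m\right)$)
$W = \frac{15421}{12333}$ ($W = \left(-30842\right) \left(- \frac{1}{24666}\right) = \frac{15421}{12333} \approx 1.2504$)
$U{\left(H \right)} = -20 + \left(-4 + H\right)^{2} + 11 H$ ($U{\left(H \right)} = 24 + \left(H - 4\right)^{2} + 11 \left(H - 4\right) = 24 + \left(-4 + H\right)^{2} + 11 \left(-4 + H\right) = 24 + \left(-4 + H\right)^{2} + \left(-44 + 11 H\right) = -20 + \left(-4 + H\right)^{2} + 11 H$)
$\left(\left(3148 + 12980\right) + U{\left(-156 \right)}\right) + W = \left(\left(3148 + 12980\right) + \left(-4 + \left(-156\right)^{2} + 3 \left(-156\right)\right)\right) + \frac{15421}{12333} = \left(16128 - -23864\right) + \frac{15421}{12333} = \left(16128 + 23864\right) + \frac{15421}{12333} = 39992 + \frac{15421}{12333} = \frac{493236757}{12333}$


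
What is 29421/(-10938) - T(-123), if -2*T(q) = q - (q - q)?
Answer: -117018/1823 ≈ -64.190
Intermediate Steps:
T(q) = -q/2 (T(q) = -(q - (q - q))/2 = -(q - 1*0)/2 = -(q + 0)/2 = -q/2)
29421/(-10938) - T(-123) = 29421/(-10938) - (-1)*(-123)/2 = 29421*(-1/10938) - 1*123/2 = -9807/3646 - 123/2 = -117018/1823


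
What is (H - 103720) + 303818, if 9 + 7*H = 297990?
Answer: 1698667/7 ≈ 2.4267e+5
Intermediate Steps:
H = 297981/7 (H = -9/7 + (⅐)*297990 = -9/7 + 42570 = 297981/7 ≈ 42569.)
(H - 103720) + 303818 = (297981/7 - 103720) + 303818 = -428059/7 + 303818 = 1698667/7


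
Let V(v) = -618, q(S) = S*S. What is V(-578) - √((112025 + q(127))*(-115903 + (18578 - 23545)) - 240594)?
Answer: -618 - I*√15490214574 ≈ -618.0 - 1.2446e+5*I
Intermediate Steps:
q(S) = S²
V(-578) - √((112025 + q(127))*(-115903 + (18578 - 23545)) - 240594) = -618 - √((112025 + 127²)*(-115903 + (18578 - 23545)) - 240594) = -618 - √((112025 + 16129)*(-115903 - 4967) - 240594) = -618 - √(128154*(-120870) - 240594) = -618 - √(-15489973980 - 240594) = -618 - √(-15490214574) = -618 - I*√15490214574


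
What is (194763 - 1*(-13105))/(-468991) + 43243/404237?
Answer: -63747358903/189583514867 ≈ -0.33625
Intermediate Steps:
(194763 - 1*(-13105))/(-468991) + 43243/404237 = (194763 + 13105)*(-1/468991) + 43243*(1/404237) = 207868*(-1/468991) + 43243/404237 = -207868/468991 + 43243/404237 = -63747358903/189583514867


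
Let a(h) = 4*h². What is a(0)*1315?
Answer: 0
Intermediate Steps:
a(0)*1315 = (4*0²)*1315 = (4*0)*1315 = 0*1315 = 0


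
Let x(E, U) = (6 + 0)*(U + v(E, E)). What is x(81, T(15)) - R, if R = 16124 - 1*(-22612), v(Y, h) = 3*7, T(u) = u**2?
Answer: -37260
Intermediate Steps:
v(Y, h) = 21
x(E, U) = 126 + 6*U (x(E, U) = (6 + 0)*(U + 21) = 6*(21 + U) = 126 + 6*U)
R = 38736 (R = 16124 + 22612 = 38736)
x(81, T(15)) - R = (126 + 6*15**2) - 1*38736 = (126 + 6*225) - 38736 = (126 + 1350) - 38736 = 1476 - 38736 = -37260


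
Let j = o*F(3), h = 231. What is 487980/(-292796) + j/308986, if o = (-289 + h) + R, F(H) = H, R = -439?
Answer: -37803886779/22617466214 ≈ -1.6714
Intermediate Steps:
o = -497 (o = (-289 + 231) - 439 = -58 - 439 = -497)
j = -1491 (j = -497*3 = -1491)
487980/(-292796) + j/308986 = 487980/(-292796) - 1491/308986 = 487980*(-1/292796) - 1491*1/308986 = -121995/73199 - 1491/308986 = -37803886779/22617466214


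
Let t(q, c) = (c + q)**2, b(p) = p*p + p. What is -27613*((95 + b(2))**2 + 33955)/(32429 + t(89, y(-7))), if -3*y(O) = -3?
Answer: -1219279628/40529 ≈ -30084.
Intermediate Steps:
y(O) = 1 (y(O) = -1/3*(-3) = 1)
b(p) = p + p**2 (b(p) = p**2 + p = p + p**2)
-27613*((95 + b(2))**2 + 33955)/(32429 + t(89, y(-7))) = -27613*((95 + 2*(1 + 2))**2 + 33955)/(32429 + (1 + 89)**2) = -27613*((95 + 2*3)**2 + 33955)/(32429 + 90**2) = -27613*((95 + 6)**2 + 33955)/(32429 + 8100) = -27613/(40529/(101**2 + 33955)) = -27613/(40529/(10201 + 33955)) = -27613/(40529/44156) = -27613/(40529*(1/44156)) = -27613/40529/44156 = -27613*44156/40529 = -1219279628/40529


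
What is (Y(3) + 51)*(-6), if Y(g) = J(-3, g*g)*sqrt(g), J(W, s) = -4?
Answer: -306 + 24*sqrt(3) ≈ -264.43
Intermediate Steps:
Y(g) = -4*sqrt(g)
(Y(3) + 51)*(-6) = (-4*sqrt(3) + 51)*(-6) = (51 - 4*sqrt(3))*(-6) = -306 + 24*sqrt(3)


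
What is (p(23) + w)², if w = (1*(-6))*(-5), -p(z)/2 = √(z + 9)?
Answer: 1028 - 480*√2 ≈ 349.18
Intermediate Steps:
p(z) = -2*√(9 + z) (p(z) = -2*√(z + 9) = -2*√(9 + z))
w = 30 (w = -6*(-5) = 30)
(p(23) + w)² = (-2*√(9 + 23) + 30)² = (-8*√2 + 30)² = (30 - 8*√2)²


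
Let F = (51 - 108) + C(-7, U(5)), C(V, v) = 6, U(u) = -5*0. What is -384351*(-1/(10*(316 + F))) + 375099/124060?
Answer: 4867659741/32875900 ≈ 148.06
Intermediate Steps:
U(u) = 0
F = -51 (F = (51 - 108) + 6 = -57 + 6 = -51)
-384351*(-1/(10*(316 + F))) + 375099/124060 = -384351*(-1/(10*(316 - 51))) + 375099/124060 = -384351/(265*(-10)) + 375099*(1/124060) = -384351/(-2650) + 375099/124060 = -384351*(-1/2650) + 375099/124060 = 384351/2650 + 375099/124060 = 4867659741/32875900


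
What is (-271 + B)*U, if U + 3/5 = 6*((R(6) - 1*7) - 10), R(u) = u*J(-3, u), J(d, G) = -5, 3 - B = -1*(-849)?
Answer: 1578321/5 ≈ 3.1566e+5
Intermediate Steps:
B = -846 (B = 3 - (-1)*(-849) = 3 - 1*849 = 3 - 849 = -846)
R(u) = -5*u (R(u) = u*(-5) = -5*u)
U = -1413/5 (U = -⅗ + 6*((-5*6 - 1*7) - 10) = -⅗ + 6*((-30 - 7) - 10) = -⅗ + 6*(-37 - 10) = -⅗ + 6*(-47) = -⅗ - 282 = -1413/5 ≈ -282.60)
(-271 + B)*U = (-271 - 846)*(-1413/5) = -1117*(-1413/5) = 1578321/5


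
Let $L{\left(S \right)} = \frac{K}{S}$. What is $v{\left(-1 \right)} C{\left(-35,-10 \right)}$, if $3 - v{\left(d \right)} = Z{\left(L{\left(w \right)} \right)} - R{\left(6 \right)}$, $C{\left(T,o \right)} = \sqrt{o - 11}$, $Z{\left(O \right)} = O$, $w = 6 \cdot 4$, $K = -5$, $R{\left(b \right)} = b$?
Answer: $\frac{221 i \sqrt{21}}{24} \approx 42.198 i$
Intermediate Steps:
$w = 24$
$L{\left(S \right)} = - \frac{5}{S}$
$C{\left(T,o \right)} = \sqrt{-11 + o}$
$v{\left(d \right)} = \frac{221}{24}$ ($v{\left(d \right)} = 3 - \left(- \frac{5}{24} - 6\right) = 3 - - \frac{149}{24} = 3 + \frac{149}{24} = \frac{221}{24}$)
$v{\left(-1 \right)} C{\left(-35,-10 \right)} = \frac{221 \sqrt{-11 - 10}}{24} = \frac{221 \sqrt{-21}}{24} = \frac{221 i \sqrt{21}}{24}$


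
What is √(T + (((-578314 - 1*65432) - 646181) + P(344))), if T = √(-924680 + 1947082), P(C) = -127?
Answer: √(-1290054 + √1022402) ≈ 1135.4*I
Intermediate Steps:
T = √1022402 ≈ 1011.1
√(T + (((-578314 - 1*65432) - 646181) + P(344))) = √(√1022402 + (((-578314 - 1*65432) - 646181) - 127)) = √(√1022402 + (((-578314 - 65432) - 646181) - 127)) = √(√1022402 + ((-643746 - 646181) - 127)) = √(√1022402 + (-1289927 - 127)) = √(√1022402 - 1290054) = √(-1290054 + √1022402)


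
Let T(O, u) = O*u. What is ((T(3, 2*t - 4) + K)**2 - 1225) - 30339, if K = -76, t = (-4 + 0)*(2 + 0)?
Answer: -13068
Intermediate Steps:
t = -8 (t = -4*2 = -8)
((T(3, 2*t - 4) + K)**2 - 1225) - 30339 = ((3*(2*(-8) - 4) - 76)**2 - 1225) - 30339 = ((3*(-16 - 4) - 76)**2 - 1225) - 30339 = ((3*(-20) - 76)**2 - 1225) - 30339 = ((-60 - 76)**2 - 1225) - 30339 = ((-136)**2 - 1225) - 30339 = (18496 - 1225) - 30339 = 17271 - 30339 = -13068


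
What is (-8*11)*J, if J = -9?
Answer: 792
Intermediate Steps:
(-8*11)*J = -8*11*(-9) = -88*(-9) = 792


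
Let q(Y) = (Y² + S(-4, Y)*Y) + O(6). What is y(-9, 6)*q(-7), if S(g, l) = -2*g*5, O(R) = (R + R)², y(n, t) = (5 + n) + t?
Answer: -174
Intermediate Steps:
y(n, t) = 5 + n + t
O(R) = 4*R² (O(R) = (2*R)² = 4*R²)
S(g, l) = -10*g
q(Y) = 144 + Y² + 40*Y (q(Y) = (Y² + (-10*(-4))*Y) + 4*6² = (Y² + 40*Y) + 4*36 = (Y² + 40*Y) + 144 = 144 + Y² + 40*Y)
y(-9, 6)*q(-7) = (5 - 9 + 6)*(144 + (-7)² + 40*(-7)) = 2*(144 + 49 - 280) = 2*(-87) = -174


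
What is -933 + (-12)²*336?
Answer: 47451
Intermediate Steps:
-933 + (-12)²*336 = -933 + 144*336 = -933 + 48384 = 47451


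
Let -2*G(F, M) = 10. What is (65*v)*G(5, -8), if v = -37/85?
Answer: 2405/17 ≈ 141.47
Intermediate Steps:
v = -37/85 (v = -37*1/85 = -37/85 ≈ -0.43529)
G(F, M) = -5 (G(F, M) = -1/2*10 = -5)
(65*v)*G(5, -8) = (65*(-37/85))*(-5) = -481/17*(-5) = 2405/17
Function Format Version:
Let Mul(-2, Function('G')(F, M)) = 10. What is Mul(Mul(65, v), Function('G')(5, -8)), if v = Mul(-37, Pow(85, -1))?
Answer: Rational(2405, 17) ≈ 141.47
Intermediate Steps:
v = Rational(-37, 85) (v = Mul(-37, Rational(1, 85)) = Rational(-37, 85) ≈ -0.43529)
Function('G')(F, M) = -5 (Function('G')(F, M) = Mul(Rational(-1, 2), 10) = -5)
Mul(Mul(65, v), Function('G')(5, -8)) = Mul(Mul(65, Rational(-37, 85)), -5) = Mul(Rational(-481, 17), -5) = Rational(2405, 17)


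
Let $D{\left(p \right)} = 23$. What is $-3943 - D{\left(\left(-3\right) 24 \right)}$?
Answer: $-3966$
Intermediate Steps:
$-3943 - D{\left(\left(-3\right) 24 \right)} = -3943 - 23 = -3966$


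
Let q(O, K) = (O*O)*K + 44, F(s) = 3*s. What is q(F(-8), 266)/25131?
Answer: 153260/25131 ≈ 6.0984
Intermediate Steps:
q(O, K) = 44 + K*O² (q(O, K) = O²*K + 44 = K*O² + 44 = 44 + K*O²)
q(F(-8), 266)/25131 = (44 + 266*(3*(-8))²)/25131 = (44 + 266*(-24)²)*(1/25131) = (44 + 266*576)*(1/25131) = (44 + 153216)*(1/25131) = 153260*(1/25131) = 153260/25131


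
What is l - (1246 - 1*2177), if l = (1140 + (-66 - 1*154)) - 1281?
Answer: 570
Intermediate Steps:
l = -361 (l = (1140 + (-66 - 154)) - 1281 = (1140 - 220) - 1281 = 920 - 1281 = -361)
l - (1246 - 1*2177) = -361 - (1246 - 1*2177) = -361 - (1246 - 2177) = -361 - 1*(-931) = -361 + 931 = 570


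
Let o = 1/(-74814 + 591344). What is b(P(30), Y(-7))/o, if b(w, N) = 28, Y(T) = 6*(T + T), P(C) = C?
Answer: 14462840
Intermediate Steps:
o = 1/516530 ≈ 1.9360e-6
Y(T) = 12*T (Y(T) = 6*(2*T) = 12*T)
b(P(30), Y(-7))/o = 28/(1/516530) = 28*516530 = 14462840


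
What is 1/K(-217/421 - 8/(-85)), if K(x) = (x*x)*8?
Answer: 1280566225/1818527432 ≈ 0.70418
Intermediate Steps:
K(x) = 8*x² (K(x) = x²*8 = 8*x²)
1/K(-217/421 - 8/(-85)) = 1/(8*(-217/421 - 8/(-85))²) = 1/(8*(-217*1/421 - 8*(-1/85))²) = 1/(8*(-217/421 + 8/85)²) = 1/(8*(-15077/35785)²) = 1/(8*(227315929/1280566225)) = 1/(1818527432/1280566225) = 1280566225/1818527432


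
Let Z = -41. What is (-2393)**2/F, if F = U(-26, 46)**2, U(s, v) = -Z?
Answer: 5726449/1681 ≈ 3406.6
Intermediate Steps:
U(s, v) = 41 (U(s, v) = -1*(-41) = 41)
F = 1681 (F = 41**2 = 1681)
(-2393)**2/F = (-2393)**2/1681 = 5726449*(1/1681) = 5726449/1681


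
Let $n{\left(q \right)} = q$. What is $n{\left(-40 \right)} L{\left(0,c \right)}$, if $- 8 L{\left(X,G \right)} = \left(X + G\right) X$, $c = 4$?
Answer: $0$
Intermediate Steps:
$L{\left(X,G \right)} = - \frac{X \left(G + X\right)}{8}$ ($L{\left(X,G \right)} = - \frac{\left(X + G\right) X}{8} = - \frac{\left(G + X\right) X}{8} = - \frac{X \left(G + X\right)}{8}$)
$n{\left(-40 \right)} L{\left(0,c \right)} = - 40 \left(\left(- \frac{1}{8}\right) 0 \left(4 + 0\right)\right) = - 40 \left(\left(- \frac{1}{8}\right) 0 \cdot 4\right) = \left(-40\right) 0 = 0$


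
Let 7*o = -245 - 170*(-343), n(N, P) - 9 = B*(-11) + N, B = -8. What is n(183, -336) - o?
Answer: -8015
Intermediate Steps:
n(N, P) = 97 + N (n(N, P) = 9 + (-8*(-11) + N) = 9 + (88 + N) = 97 + N)
o = 8295 (o = (-245 - 170*(-343))/7 = (-245 + 58310)/7 = (⅐)*58065 = 8295)
n(183, -336) - o = (97 + 183) - 1*8295 = 280 - 8295 = -8015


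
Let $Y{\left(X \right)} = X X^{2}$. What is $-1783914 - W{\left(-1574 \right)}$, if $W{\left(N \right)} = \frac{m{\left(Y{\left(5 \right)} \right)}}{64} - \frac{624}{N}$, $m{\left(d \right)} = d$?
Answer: $- \frac{89852298695}{50368} \approx -1.7839 \cdot 10^{6}$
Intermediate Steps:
$Y{\left(X \right)} = X^{3}$
$W{\left(N \right)} = \frac{125}{64} - \frac{624}{N}$ ($W{\left(N \right)} = \frac{5^{3}}{64} - \frac{624}{N} = 125 \cdot \frac{1}{64} - \frac{624}{N} = \frac{125}{64} - \frac{624}{N}$)
$-1783914 - W{\left(-1574 \right)} = -1783914 - \left(\frac{125}{64} - \frac{624}{-1574}\right) = -1783914 - \left(\frac{125}{64} - - \frac{312}{787}\right) = -1783914 - \left(\frac{125}{64} + \frac{312}{787}\right) = -1783914 - \frac{118343}{50368} = - \frac{89852298695}{50368}$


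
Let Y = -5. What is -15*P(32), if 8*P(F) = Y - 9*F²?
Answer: 138315/8 ≈ 17289.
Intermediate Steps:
P(F) = -5/8 - 9*F²/8 (P(F) = (-5 - 9*F²)/8 = -5/8 - 9*F²/8)
-15*P(32) = -15*(-5/8 - 9/8*32²) = -15*(-5/8 - 9/8*1024) = -15*(-5/8 - 1152) = -15*(-9221/8) = 138315/8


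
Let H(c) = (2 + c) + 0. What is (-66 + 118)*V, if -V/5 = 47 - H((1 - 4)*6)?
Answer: -16380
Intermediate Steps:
H(c) = 2 + c
V = -315 (V = -5*(47 - (2 + (1 - 4)*6)) = -5*(47 - (2 - 3*6)) = -5*(47 - (2 - 18)) = -5*(47 - 1*(-16)) = -5*(47 + 16) = -5*63 = -315)
(-66 + 118)*V = (-66 + 118)*(-315) = 52*(-315) = -16380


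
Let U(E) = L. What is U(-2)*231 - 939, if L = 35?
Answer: 7146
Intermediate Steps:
U(E) = 35
U(-2)*231 - 939 = 35*231 - 939 = 8085 - 939 = 7146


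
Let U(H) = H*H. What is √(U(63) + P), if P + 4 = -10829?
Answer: 4*I*√429 ≈ 82.849*I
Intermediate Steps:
U(H) = H²
P = -10833 (P = -4 - 10829 = -10833)
√(U(63) + P) = √(63² - 10833) = √(3969 - 10833) = √(-6864) = 4*I*√429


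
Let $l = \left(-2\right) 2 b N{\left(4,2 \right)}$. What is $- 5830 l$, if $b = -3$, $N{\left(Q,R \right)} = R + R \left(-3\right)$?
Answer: $279840$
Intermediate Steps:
$N{\left(Q,R \right)} = - 2 R$ ($N{\left(Q,R \right)} = R - 3 R = - 2 R$)
$l = -48$ ($l = \left(-2\right) 2 \left(-3\right) \left(\left(-2\right) 2\right) = \left(-4\right) \left(-3\right) \left(-4\right) = 12 \left(-4\right) = -48$)
$- 5830 l = \left(-5830\right) \left(-48\right) = 279840$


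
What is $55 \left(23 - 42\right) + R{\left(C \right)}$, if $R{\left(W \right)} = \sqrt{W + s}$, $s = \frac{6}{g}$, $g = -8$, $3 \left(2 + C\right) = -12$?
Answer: $-1045 + \frac{3 i \sqrt{3}}{2} \approx -1045.0 + 2.5981 i$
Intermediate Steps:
$C = -6$ ($C = -2 + \frac{1}{3} \left(-12\right) = -2 - 4 = -6$)
$s = - \frac{3}{4}$ ($s = \frac{6}{-8} = 6 \left(- \frac{1}{8}\right) = - \frac{3}{4} \approx -0.75$)
$R{\left(W \right)} = \sqrt{- \frac{3}{4} + W}$ ($R{\left(W \right)} = \sqrt{W - \frac{3}{4}} = \sqrt{- \frac{3}{4} + W}$)
$55 \left(23 - 42\right) + R{\left(C \right)} = 55 \left(23 - 42\right) + \frac{\sqrt{-3 + 4 \left(-6\right)}}{2} = 55 \left(23 - 42\right) + \frac{\sqrt{-3 - 24}}{2} = 55 \left(-19\right) + \frac{\sqrt{-27}}{2} = -1045 + \frac{3 i \sqrt{3}}{2}$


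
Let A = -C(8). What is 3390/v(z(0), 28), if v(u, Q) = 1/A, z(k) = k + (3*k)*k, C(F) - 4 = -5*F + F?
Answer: 94920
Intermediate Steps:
C(F) = 4 - 4*F (C(F) = 4 + (-5*F + F) = 4 - 4*F)
A = 28 (A = -(4 - 4*8) = -(4 - 32) = -1*(-28) = 28)
z(k) = k + 3*k²
v(u, Q) = 1/28
3390/v(z(0), 28) = 3390/(1/28) = 3390*28 = 94920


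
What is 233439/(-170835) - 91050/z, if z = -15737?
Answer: 3960299069/896143465 ≈ 4.4193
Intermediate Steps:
233439/(-170835) - 91050/z = 233439/(-170835) - 91050/(-15737) = 233439*(-1/170835) - 91050*(-1/15737) = -77813/56945 + 91050/15737 = 3960299069/896143465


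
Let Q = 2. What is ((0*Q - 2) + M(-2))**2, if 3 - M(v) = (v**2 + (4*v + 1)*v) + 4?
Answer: 441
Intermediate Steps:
M(v) = -1 - v**2 - v*(1 + 4*v) (M(v) = 3 - ((v**2 + (4*v + 1)*v) + 4) = 3 - ((v**2 + (1 + 4*v)*v) + 4) = 3 - ((v**2 + v*(1 + 4*v)) + 4) = 3 - (4 + v**2 + v*(1 + 4*v)) = 3 + (-4 - v**2 - v*(1 + 4*v)) = -1 - v**2 - v*(1 + 4*v))
((0*Q - 2) + M(-2))**2 = ((0*2 - 2) + (-1 - 1*(-2) - 5*(-2)**2))**2 = ((0 - 2) + (-1 + 2 - 5*4))**2 = (-2 + (-1 + 2 - 20))**2 = (-2 - 19)**2 = (-21)**2 = 441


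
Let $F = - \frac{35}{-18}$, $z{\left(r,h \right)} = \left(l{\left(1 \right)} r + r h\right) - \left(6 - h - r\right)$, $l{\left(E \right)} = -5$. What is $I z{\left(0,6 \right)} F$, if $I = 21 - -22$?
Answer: $0$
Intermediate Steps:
$z{\left(r,h \right)} = -6 + h - 4 r + h r$ ($z{\left(r,h \right)} = \left(- 5 r + r h\right) - \left(6 - h - r\right) = \left(- 5 r + h r\right) - \left(6 - h - r\right) = \left(- 5 r + h r\right) + \left(-6 + h + r\right) = -6 + h - 4 r + h r$)
$F = \frac{35}{18}$ ($F = \left(-35\right) \left(- \frac{1}{18}\right) = \frac{35}{18} \approx 1.9444$)
$I = 43$ ($I = 21 + 22 = 43$)
$I z{\left(0,6 \right)} F = 43 \left(-6 + 6 - 0 + 6 \cdot 0\right) \frac{35}{18} = 43 \left(-6 + 6 + 0 + 0\right) \frac{35}{18} = 43 \cdot 0 \cdot \frac{35}{18} = 0 \cdot \frac{35}{18} = 0$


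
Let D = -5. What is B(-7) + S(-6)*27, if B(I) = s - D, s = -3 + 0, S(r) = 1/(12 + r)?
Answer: 13/2 ≈ 6.5000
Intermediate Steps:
s = -3
B(I) = 2 (B(I) = -3 - 1*(-5) = -3 + 5 = 2)
B(-7) + S(-6)*27 = 2 + 27/(12 - 6) = 2 + 27/6 = 2 + (⅙)*27 = 2 + 9/2 = 13/2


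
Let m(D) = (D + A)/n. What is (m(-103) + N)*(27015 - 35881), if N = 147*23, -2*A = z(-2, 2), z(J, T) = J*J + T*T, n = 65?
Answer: -149806756/5 ≈ -2.9961e+7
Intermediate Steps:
z(J, T) = J**2 + T**2
A = -4 (A = -((-2)**2 + 2**2)/2 = -(4 + 4)/2 = -1/2*8 = -4)
m(D) = -4/65 + D/65 (m(D) = (D - 4)/65 = (-4 + D)*(1/65) = -4/65 + D/65)
N = 3381
(m(-103) + N)*(27015 - 35881) = ((-4/65 + (1/65)*(-103)) + 3381)*(27015 - 35881) = ((-4/65 - 103/65) + 3381)*(-8866) = (-107/65 + 3381)*(-8866) = (219658/65)*(-8866) = -149806756/5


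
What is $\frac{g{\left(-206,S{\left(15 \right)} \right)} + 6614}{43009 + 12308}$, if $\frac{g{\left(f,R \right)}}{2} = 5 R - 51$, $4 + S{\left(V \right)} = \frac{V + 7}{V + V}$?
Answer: $\frac{19438}{165951} \approx 0.11713$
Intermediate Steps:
$S{\left(V \right)} = -4 + \frac{7 + V}{2 V}$ ($S{\left(V \right)} = -4 + \frac{V + 7}{V + V} = -4 + \frac{7 + V}{2 V}$)
$g{\left(f,R \right)} = -102 + 10 R$ ($g{\left(f,R \right)} = 2 \left(5 R - 51\right) = 2 \left(-51 + 5 R\right) = -102 + 10 R$)
$\frac{g{\left(-206,S{\left(15 \right)} \right)} + 6614}{43009 + 12308} = \frac{\left(-102 + 10 \frac{7 \left(1 - 15\right)}{2 \cdot 15}\right) + 6614}{43009 + 12308} = \frac{\left(-102 + 10 \cdot \frac{7}{2} \cdot \frac{1}{15} \left(1 - 15\right)\right) + 6614}{55317} = \left(\left(-102 + 10 \cdot \frac{7}{2} \cdot \frac{1}{15} \left(-14\right)\right) + 6614\right) \frac{1}{55317} = \left(\left(-102 + 10 \left(- \frac{49}{15}\right)\right) + 6614\right) \frac{1}{55317} = \left(\left(-102 - \frac{98}{3}\right) + 6614\right) \frac{1}{55317} = \left(- \frac{404}{3} + 6614\right) \frac{1}{55317} = \frac{19438}{3} \cdot \frac{1}{55317} = \frac{19438}{165951}$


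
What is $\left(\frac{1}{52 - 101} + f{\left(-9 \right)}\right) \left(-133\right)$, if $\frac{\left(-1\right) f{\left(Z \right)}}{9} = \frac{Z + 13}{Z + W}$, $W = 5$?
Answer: $- \frac{8360}{7} \approx -1194.3$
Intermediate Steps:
$f{\left(Z \right)} = - \frac{9 \left(13 + Z\right)}{5 + Z}$ ($f{\left(Z \right)} = - 9 \frac{Z + 13}{Z + 5} = - 9 \frac{13 + Z}{5 + Z} = - \frac{9 \left(13 + Z\right)}{5 + Z}$)
$\left(\frac{1}{52 - 101} + f{\left(-9 \right)}\right) \left(-133\right) = \left(\frac{1}{52 - 101} + \frac{9 \left(-13 - -9\right)}{5 - 9}\right) \left(-133\right) = \left(\frac{1}{-49} + \frac{9 \left(-13 + 9\right)}{-4}\right) \left(-133\right) = \left(- \frac{1}{49} + 9 \left(- \frac{1}{4}\right) \left(-4\right)\right) \left(-133\right) = \left(- \frac{1}{49} + 9\right) \left(-133\right) = \frac{440}{49} \left(-133\right) = - \frac{8360}{7}$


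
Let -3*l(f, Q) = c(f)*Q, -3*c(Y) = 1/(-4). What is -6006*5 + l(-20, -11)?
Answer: -1081069/36 ≈ -30030.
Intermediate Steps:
c(Y) = 1/12 (c(Y) = -⅓/(-4) = -⅓*(-¼) = 1/12)
l(f, Q) = -Q/36
-6006*5 + l(-20, -11) = -6006*5 - 1/36*(-11) = -273*110 + 11/36 = -30030 + 11/36 = -1081069/36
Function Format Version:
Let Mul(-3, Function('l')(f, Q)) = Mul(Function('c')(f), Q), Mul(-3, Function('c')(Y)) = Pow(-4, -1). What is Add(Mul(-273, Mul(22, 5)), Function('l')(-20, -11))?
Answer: Rational(-1081069, 36) ≈ -30030.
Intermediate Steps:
Function('c')(Y) = Rational(1, 12) (Function('c')(Y) = Mul(Rational(-1, 3), Pow(-4, -1)) = Mul(Rational(-1, 3), Rational(-1, 4)) = Rational(1, 12))
Function('l')(f, Q) = Mul(Rational(-1, 36), Q) (Function('l')(f, Q) = Mul(Rational(-1, 3), Mul(Rational(1, 12), Q)) = Mul(Rational(-1, 36), Q))
Add(Mul(-273, Mul(22, 5)), Function('l')(-20, -11)) = Add(Mul(-273, Mul(22, 5)), Mul(Rational(-1, 36), -11)) = Add(Mul(-273, 110), Rational(11, 36)) = Add(-30030, Rational(11, 36)) = Rational(-1081069, 36)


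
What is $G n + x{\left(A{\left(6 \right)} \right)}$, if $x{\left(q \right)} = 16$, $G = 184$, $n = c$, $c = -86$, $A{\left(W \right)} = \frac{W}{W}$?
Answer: $-15808$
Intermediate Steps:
$A{\left(W \right)} = 1$
$n = -86$
$G n + x{\left(A{\left(6 \right)} \right)} = 184 \left(-86\right) + 16 = -15824 + 16 = -15808$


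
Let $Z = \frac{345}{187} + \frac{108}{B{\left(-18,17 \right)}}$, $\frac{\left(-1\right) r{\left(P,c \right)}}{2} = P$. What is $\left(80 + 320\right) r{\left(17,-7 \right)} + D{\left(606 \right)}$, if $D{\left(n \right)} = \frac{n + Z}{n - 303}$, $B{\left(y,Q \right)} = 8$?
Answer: $- \frac{513648939}{37774} \approx -13598.0$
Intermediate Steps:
$r{\left(P,c \right)} = - 2 P$
$Z = \frac{5739}{374}$ ($Z = \frac{345}{187} + \frac{108}{8} = 345 \cdot \frac{1}{187} + 108 \cdot \frac{1}{8} = \frac{345}{187} + \frac{27}{2} = \frac{5739}{374} \approx 15.345$)
$D{\left(n \right)} = \frac{\frac{5739}{374} + n}{-303 + n}$ ($D{\left(n \right)} = \frac{n + \frac{5739}{374}}{n - 303} = \frac{\frac{5739}{374} + n}{-303 + n}$)
$\left(80 + 320\right) r{\left(17,-7 \right)} + D{\left(606 \right)} = \left(80 + 320\right) \left(\left(-2\right) 17\right) + \frac{\frac{5739}{374} + 606}{-303 + 606} = 400 \left(-34\right) + \frac{1}{303} \cdot \frac{232383}{374} = -13600 + \frac{1}{303} \cdot \frac{232383}{374} = -13600 + \frac{77461}{37774} = - \frac{513648939}{37774}$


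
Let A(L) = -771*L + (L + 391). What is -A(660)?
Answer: 507809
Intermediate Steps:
A(L) = 391 - 770*L (A(L) = -771*L + (391 + L) = 391 - 770*L)
-A(660) = -(391 - 770*660) = -(391 - 508200) = -1*(-507809) = 507809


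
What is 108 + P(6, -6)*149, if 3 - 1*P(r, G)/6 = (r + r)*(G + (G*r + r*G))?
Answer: 839574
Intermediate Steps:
P(r, G) = 18 - 12*r*(G + 2*G*r) (P(r, G) = 18 - 6*(r + r)*(G + (G*r + r*G)) = 18 - 6*2*r*(G + (G*r + G*r)) = 18 - 6*2*r*(G + 2*G*r) = 18 - 12*r*(G + 2*G*r))
108 + P(6, -6)*149 = 108 + (18 - 24*(-6)*6² - 12*(-6)*6)*149 = 108 + (18 - 24*(-6)*36 + 432)*149 = 108 + (18 + 5184 + 432)*149 = 108 + 5634*149 = 108 + 839466 = 839574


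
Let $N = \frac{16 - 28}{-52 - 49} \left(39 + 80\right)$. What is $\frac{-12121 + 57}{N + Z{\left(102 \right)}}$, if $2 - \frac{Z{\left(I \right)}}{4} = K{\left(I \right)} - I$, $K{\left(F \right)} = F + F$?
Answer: $\frac{304616}{9743} \approx 31.265$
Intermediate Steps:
$K{\left(F \right)} = 2 F$
$N = \frac{1428}{101}$ ($N = - \frac{12}{-101} \cdot 119 = \left(-12\right) \left(- \frac{1}{101}\right) 119 = \frac{12}{101} \cdot 119 = \frac{1428}{101} \approx 14.139$)
$Z{\left(I \right)} = 8 - 4 I$ ($Z{\left(I \right)} = 8 - 4 \left(2 I - I\right) = 8 - 4 I$)
$\frac{-12121 + 57}{N + Z{\left(102 \right)}} = \frac{-12121 + 57}{\frac{1428}{101} + \left(8 - 408\right)} = - \frac{12064}{\frac{1428}{101} + \left(8 - 408\right)} = - \frac{12064}{\frac{1428}{101} - 400} = - \frac{12064}{- \frac{38972}{101}} = \left(-12064\right) \left(- \frac{101}{38972}\right) = \frac{304616}{9743}$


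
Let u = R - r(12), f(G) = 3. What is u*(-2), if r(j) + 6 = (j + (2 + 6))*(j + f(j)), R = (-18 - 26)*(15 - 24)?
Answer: -204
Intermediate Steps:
R = 396 (R = -44*(-9) = 396)
r(j) = -6 + (3 + j)*(8 + j) (r(j) = -6 + (j + (2 + 6))*(j + 3) = -6 + (j + 8)*(3 + j) = -6 + (8 + j)*(3 + j) = -6 + (3 + j)*(8 + j))
u = 102 (u = 396 - (18 + 12² + 11*12) = 396 - (18 + 144 + 132) = 396 - 1*294 = 396 - 294 = 102)
u*(-2) = 102*(-2) = -204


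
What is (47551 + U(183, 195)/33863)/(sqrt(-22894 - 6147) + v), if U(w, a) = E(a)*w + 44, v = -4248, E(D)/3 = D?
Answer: -6840667447776/612058317335 - 1610326612*I*sqrt(29041)/612058317335 ≈ -11.176 - 0.44836*I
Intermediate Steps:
E(D) = 3*D
U(w, a) = 44 + 3*a*w (U(w, a) = (3*a)*w + 44 = 3*a*w + 44 = 44 + 3*a*w)
(47551 + U(183, 195)/33863)/(sqrt(-22894 - 6147) + v) = (47551 + (44 + 3*195*183)/33863)/(sqrt(-22894 - 6147) - 4248) = (47551 + (44 + 107055)*(1/33863))/(sqrt(-29041) - 4248) = (47551 + 107099*(1/33863))/(I*sqrt(29041) - 4248) = (47551 + 107099/33863)/(-4248 + I*sqrt(29041)) = 1610326612/(33863*(-4248 + I*sqrt(29041)))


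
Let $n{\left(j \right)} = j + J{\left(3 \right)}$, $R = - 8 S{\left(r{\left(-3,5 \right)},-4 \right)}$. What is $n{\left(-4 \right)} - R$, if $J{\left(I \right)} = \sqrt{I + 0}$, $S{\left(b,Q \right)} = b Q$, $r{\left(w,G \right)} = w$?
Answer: $92 + \sqrt{3} \approx 93.732$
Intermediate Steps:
$S{\left(b,Q \right)} = Q b$
$R = -96$ ($R = - 8 \left(\left(-4\right) \left(-3\right)\right) = \left(-8\right) 12 = -96$)
$J{\left(I \right)} = \sqrt{I}$
$n{\left(j \right)} = j + \sqrt{3}$
$n{\left(-4 \right)} - R = \left(-4 + \sqrt{3}\right) - -96 = \left(-4 + \sqrt{3}\right) + 96 = 92 + \sqrt{3}$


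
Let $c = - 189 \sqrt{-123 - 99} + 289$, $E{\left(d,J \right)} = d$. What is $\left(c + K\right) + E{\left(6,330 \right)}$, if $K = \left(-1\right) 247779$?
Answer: $-247484 - 189 i \sqrt{222} \approx -2.4748 \cdot 10^{5} - 2816.0 i$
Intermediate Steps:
$K = -247779$
$c = 289 - 189 i \sqrt{222}$ ($c = - 189 \sqrt{-222} + 289 = - 189 i \sqrt{222} + 289 = 289 - 189 i \sqrt{222} \approx 289.0 - 2816.0 i$)
$\left(c + K\right) + E{\left(6,330 \right)} = \left(\left(289 - 189 i \sqrt{222}\right) - 247779\right) + 6 = \left(-247490 - 189 i \sqrt{222}\right) + 6 = -247484 - 189 i \sqrt{222}$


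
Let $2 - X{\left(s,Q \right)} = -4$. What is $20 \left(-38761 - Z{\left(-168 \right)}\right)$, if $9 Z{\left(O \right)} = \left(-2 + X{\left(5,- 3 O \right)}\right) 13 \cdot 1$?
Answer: $- \frac{6978020}{9} \approx -7.7534 \cdot 10^{5}$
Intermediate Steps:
$X{\left(s,Q \right)} = 6$ ($X{\left(s,Q \right)} = 2 - -4 = 2 + 4 = 6$)
$Z{\left(O \right)} = \frac{52}{9}$ ($Z{\left(O \right)} = \frac{\left(-2 + 6\right) 13 \cdot 1}{9} = \frac{4 \cdot 13 \cdot 1}{9} = \frac{52 \cdot 1}{9} = \frac{1}{9} \cdot 52 = \frac{52}{9}$)
$20 \left(-38761 - Z{\left(-168 \right)}\right) = 20 \left(-38761 - \frac{52}{9}\right) = 20 \left(- \frac{348901}{9}\right) = - \frac{6978020}{9}$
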